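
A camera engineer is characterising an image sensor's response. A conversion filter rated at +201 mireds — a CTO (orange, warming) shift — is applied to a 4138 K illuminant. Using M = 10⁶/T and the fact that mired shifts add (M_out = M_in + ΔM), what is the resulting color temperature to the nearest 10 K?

2260 K

M_in = 10⁶/4138 = 241.66 mireds.
M_out = 241.66 + (+201) = 442.66 mireds.
T_out = 10⁶/442.66 = 2259.1 K → 2260 K.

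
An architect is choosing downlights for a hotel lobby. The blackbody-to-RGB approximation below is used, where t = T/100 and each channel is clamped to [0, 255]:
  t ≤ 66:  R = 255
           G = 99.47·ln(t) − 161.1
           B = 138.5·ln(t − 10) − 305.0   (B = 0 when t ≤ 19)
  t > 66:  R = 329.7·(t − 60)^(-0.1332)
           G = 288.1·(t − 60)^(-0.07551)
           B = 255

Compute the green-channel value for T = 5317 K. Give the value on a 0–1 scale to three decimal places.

0.918

t = 5317/100 = 53.17; the t ≤ 66 branch applies.
G = 99.47·ln 53.17 − 161.1 = 99.47·3.9735 − 161.1 = 234.143.
On a 0–1 scale: 234.143/255 = 0.9182 → 0.918.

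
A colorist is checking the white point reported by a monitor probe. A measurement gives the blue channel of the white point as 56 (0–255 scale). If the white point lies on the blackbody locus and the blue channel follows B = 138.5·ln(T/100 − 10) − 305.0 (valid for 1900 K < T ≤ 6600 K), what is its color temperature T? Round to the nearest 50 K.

2350 K

ln(t − 10) = (56 + 305.0) / 138.5 = 2.6065.
t − 10 = e^2.6065 = 13.552, so t = 23.552.
T = 100·t = 2355 K → 2350 K to the nearest 50 K.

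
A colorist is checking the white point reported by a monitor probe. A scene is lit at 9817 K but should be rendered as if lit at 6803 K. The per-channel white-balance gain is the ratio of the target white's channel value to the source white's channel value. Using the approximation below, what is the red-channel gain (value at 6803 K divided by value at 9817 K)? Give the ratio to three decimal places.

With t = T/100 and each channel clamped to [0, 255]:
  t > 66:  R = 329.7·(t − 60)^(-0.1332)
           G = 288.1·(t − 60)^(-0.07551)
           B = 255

At 9817 K (t = 98.17):
  R = 329.7·(98.17 − 60)^(-0.1332) = 329.7·38.17^(-0.1332) = 329.7·0.61562 = 202.971.
At 6803 K (t = 68.03):
  R = 329.7·(68.03 − 60)^(-0.1332) = 329.7·8.03^(-0.1332) = 329.7·0.75769 = 249.811.
Gain = 249.811 / 202.971 = 1.2308 → 1.231.

1.231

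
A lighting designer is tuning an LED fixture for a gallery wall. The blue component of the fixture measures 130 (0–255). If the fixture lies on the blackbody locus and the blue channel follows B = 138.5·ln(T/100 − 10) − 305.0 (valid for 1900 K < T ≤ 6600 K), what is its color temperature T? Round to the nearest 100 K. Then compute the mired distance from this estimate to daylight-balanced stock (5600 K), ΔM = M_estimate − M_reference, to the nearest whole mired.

ln(t − 10) = (130 + 305.0) / 138.5 = 3.1408.
t − 10 = e^3.1408 = 23.122, so t = 33.122.
T = 100·t = 3312 K → 3300 K to the nearest 100 K.
M_estimate = 10⁶/3300 = 303.03; M_reference = 10⁶/5600 = 178.57.
ΔM = 303.03 − 178.57 = 124.46 → +124 mireds.

+124 mireds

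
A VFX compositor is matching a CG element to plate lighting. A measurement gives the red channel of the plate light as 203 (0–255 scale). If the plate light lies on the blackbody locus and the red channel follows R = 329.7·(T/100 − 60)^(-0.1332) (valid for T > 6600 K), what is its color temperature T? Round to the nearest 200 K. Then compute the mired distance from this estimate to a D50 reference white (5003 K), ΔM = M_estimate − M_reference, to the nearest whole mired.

-98 mireds

(t − 60)^(-0.1332) = 203/329.7 = 0.61571.
t − 60 = 0.61571^(1/-0.1332) = 0.61571^(-7.508) = 38.129, so t = 98.129.
T = 100·t = 9813 K → 9800 K to the nearest 200 K.
M_estimate = 10⁶/9800 = 102.04; M_reference = 10⁶/5003 = 199.88.
ΔM = 102.04 − 199.88 = -97.84 → -98 mireds.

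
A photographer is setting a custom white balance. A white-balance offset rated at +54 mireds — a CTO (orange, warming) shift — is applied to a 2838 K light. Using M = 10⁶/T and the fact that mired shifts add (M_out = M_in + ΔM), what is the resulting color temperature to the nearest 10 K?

M_in = 10⁶/2838 = 352.36 mireds.
M_out = 352.36 + (+54) = 406.36 mireds.
T_out = 10⁶/406.36 = 2460.9 K → 2460 K.

2460 K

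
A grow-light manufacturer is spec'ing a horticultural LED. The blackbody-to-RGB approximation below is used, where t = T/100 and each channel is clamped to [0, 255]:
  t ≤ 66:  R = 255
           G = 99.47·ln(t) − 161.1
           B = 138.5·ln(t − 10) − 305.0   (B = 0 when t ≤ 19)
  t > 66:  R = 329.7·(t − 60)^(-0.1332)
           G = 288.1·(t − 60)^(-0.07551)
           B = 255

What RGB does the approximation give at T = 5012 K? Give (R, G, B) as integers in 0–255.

t = 5012/100 = 50.12; the t ≤ 66 branch applies.
R = 255 by definition for t ≤ 66.
G = 99.47·ln 50.12 − 161.1 = 99.47·3.9144 − 161.1 = 228.267.
B = 138.5·ln(50.12 − 10) − 305.0 = 138.5·ln 40.12 − 305.0 = 138.5·3.6919 − 305.0 = 206.325.
Rounded: (255, 228, 206).

(255, 228, 206)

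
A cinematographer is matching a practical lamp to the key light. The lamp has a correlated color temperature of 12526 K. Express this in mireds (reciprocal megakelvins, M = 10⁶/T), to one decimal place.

79.8 mireds

M = 10⁶ / 12526 = 79.834 → 79.8 mireds.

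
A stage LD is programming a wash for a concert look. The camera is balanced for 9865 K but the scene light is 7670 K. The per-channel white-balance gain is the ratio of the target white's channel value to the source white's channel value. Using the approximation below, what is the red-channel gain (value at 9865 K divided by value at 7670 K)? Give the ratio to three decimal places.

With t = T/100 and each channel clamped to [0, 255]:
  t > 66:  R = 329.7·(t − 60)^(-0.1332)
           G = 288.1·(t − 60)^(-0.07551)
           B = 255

At 7670 K (t = 76.7):
  R = 329.7·(76.7 − 60)^(-0.1332) = 329.7·16.7^(-0.1332) = 329.7·0.68728 = 226.596.
At 9865 K (t = 98.65):
  R = 329.7·(98.65 − 60)^(-0.1332) = 329.7·38.65^(-0.1332) = 329.7·0.61460 = 202.633.
Gain = 202.633 / 226.596 = 0.8942 → 0.894.

0.894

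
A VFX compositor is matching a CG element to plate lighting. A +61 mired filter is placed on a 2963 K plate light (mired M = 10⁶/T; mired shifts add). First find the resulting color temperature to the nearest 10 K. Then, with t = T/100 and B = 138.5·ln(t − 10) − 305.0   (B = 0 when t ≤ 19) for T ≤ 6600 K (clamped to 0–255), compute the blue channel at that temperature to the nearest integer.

M_in = 10⁶/2963 = 337.50; M_out = 337.50 + (+61) = 398.50.
T_out = 10⁶/398.50 = 2509.4 K → 2510 K; t = 25.1.
B = 138.5·ln(25.1 − 10) − 305.0 = 138.5·ln 15.1 − 305.0 = 138.5·2.7147 − 305.0 = 70.985.
Rounded: 71.

71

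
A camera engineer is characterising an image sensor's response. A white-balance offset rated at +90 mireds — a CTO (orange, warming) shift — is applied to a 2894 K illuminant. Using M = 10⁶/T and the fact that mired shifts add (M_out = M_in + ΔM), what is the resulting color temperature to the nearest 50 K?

M_in = 10⁶/2894 = 345.54 mireds.
M_out = 345.54 + (+90) = 435.54 mireds.
T_out = 10⁶/435.54 = 2296.0 K → 2300 K.

2300 K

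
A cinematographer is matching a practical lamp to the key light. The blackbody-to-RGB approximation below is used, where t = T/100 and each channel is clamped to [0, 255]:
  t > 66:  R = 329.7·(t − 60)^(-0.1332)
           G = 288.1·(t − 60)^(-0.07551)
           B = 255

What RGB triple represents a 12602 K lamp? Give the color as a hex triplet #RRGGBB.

t = 12602/100 = 126.02; the t > 66 branch applies.
R = 329.7·(126.02 − 60)^(-0.1332) = 329.7·66.02^(-0.1332) = 329.7·0.57229 = 188.685.
G = 288.1·(126.02 − 60)^(-0.07551) = 288.1·66.02^(-0.07551) = 288.1·0.72878 = 209.961.
B = 255 by definition for t > 66.
Rounded: (189, 210, 255).
In hex: #BDD2FF.

#BDD2FF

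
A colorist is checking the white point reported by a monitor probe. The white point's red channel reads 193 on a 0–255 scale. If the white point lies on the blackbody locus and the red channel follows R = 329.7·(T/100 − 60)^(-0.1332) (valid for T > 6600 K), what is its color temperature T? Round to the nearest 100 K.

11600 K

(t − 60)^(-0.1332) = 193/329.7 = 0.58538.
t − 60 = 0.58538^(1/-0.1332) = 0.58538^(-7.508) = 55.713, so t = 115.713.
T = 100·t = 11571 K → 11600 K to the nearest 100 K.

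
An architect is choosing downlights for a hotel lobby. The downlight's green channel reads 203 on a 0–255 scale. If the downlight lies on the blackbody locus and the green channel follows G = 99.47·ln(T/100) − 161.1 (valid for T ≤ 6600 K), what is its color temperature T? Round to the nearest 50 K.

ln t = (203 + 161.1) / 99.47 = 3.6604.
t = e^3.6604 = 38.877.
T = 100·t = 3888 K → 3900 K to the nearest 50 K.

3900 K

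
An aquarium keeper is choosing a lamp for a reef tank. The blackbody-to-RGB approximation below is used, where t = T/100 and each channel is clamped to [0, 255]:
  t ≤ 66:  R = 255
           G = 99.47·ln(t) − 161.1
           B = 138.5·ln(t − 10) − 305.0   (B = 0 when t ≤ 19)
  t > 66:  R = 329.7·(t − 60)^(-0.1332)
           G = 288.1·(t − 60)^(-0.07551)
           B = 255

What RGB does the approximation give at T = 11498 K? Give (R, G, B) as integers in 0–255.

t = 11498/100 = 114.98; the t > 66 branch applies.
R = 329.7·(114.98 − 60)^(-0.1332) = 329.7·54.98^(-0.1332) = 329.7·0.58641 = 193.341.
G = 288.1·(114.98 − 60)^(-0.07551) = 288.1·54.98^(-0.07551) = 288.1·0.73892 = 212.883.
B = 255 by definition for t > 66.
Rounded: (193, 213, 255).

(193, 213, 255)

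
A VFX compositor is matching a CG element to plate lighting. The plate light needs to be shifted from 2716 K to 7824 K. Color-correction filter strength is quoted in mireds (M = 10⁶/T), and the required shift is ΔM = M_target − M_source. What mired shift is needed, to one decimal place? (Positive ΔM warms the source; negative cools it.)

-240.4 mireds

M_source = 10⁶/2716 = 368.189; M_target = 10⁶/7824 = 127.812.
ΔM = 127.812 − 368.189 = -240.377 → -240.4 mireds, a cooling shift.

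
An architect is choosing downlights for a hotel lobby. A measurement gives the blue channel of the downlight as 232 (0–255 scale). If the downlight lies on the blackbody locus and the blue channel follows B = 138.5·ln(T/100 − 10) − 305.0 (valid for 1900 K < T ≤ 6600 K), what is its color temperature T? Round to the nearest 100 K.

5800 K

ln(t − 10) = (232 + 305.0) / 138.5 = 3.8773.
t − 10 = e^3.8773 = 48.292, so t = 58.292.
T = 100·t = 5829 K → 5800 K to the nearest 100 K.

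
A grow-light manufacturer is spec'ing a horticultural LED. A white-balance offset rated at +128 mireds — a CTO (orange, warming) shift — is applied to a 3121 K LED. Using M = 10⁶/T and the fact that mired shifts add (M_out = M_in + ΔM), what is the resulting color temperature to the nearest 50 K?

M_in = 10⁶/3121 = 320.41 mireds.
M_out = 320.41 + (+128) = 448.41 mireds.
T_out = 10⁶/448.41 = 2230.1 K → 2250 K.

2250 K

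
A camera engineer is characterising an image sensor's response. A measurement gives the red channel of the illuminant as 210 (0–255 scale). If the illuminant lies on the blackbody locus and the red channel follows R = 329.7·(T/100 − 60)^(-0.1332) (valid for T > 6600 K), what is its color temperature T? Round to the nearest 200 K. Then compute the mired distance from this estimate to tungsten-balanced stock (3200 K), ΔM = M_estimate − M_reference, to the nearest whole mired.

-201 mireds

(t − 60)^(-0.1332) = 210/329.7 = 0.63694.
t − 60 = 0.63694^(1/-0.1332) = 0.63694^(-7.508) = 29.561, so t = 89.561.
T = 100·t = 8956 K → 9000 K to the nearest 200 K.
M_estimate = 10⁶/9000 = 111.11; M_reference = 10⁶/3200 = 312.50.
ΔM = 111.11 − 312.50 = -201.39 → -201 mireds.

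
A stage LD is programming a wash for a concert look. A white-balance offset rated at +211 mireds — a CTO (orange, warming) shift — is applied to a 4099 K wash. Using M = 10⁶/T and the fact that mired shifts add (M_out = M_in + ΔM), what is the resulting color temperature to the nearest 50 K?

2200 K

M_in = 10⁶/4099 = 243.96 mireds.
M_out = 243.96 + (+211) = 454.96 mireds.
T_out = 10⁶/454.96 = 2198.0 K → 2200 K.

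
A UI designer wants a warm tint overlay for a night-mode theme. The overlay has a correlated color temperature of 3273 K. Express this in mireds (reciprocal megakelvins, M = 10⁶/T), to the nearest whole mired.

M = 10⁶ / 3273 = 305.530 → 306 mireds.

306 mireds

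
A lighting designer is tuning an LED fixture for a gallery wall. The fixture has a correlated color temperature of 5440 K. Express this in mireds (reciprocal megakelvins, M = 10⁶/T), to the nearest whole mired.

M = 10⁶ / 5440 = 183.824 → 184 mireds.

184 mireds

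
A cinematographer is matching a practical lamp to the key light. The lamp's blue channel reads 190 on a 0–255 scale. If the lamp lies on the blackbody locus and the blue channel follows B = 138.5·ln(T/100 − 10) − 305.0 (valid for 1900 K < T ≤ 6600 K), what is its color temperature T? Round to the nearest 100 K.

4600 K

ln(t − 10) = (190 + 305.0) / 138.5 = 3.5740.
t − 10 = e^3.5740 = 35.659, so t = 45.659.
T = 100·t = 4566 K → 4600 K to the nearest 100 K.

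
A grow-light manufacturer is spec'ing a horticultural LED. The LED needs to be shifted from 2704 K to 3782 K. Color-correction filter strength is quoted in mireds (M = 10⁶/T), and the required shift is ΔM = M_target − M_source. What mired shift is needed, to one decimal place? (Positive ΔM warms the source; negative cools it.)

M_source = 10⁶/2704 = 369.822; M_target = 10⁶/3782 = 264.410.
ΔM = 264.410 − 369.822 = -105.412 → -105.4 mireds, a cooling shift.

-105.4 mireds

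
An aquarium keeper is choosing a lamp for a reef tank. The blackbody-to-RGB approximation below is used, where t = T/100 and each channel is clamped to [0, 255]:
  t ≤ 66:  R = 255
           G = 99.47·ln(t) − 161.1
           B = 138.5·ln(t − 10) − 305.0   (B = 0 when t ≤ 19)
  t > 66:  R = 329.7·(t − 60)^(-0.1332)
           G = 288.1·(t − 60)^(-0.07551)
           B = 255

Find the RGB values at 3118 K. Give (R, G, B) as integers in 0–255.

t = 3118/100 = 31.18; the t ≤ 66 branch applies.
R = 255 by definition for t ≤ 66.
G = 99.47·ln 31.18 − 161.1 = 99.47·3.4398 − 161.1 = 181.055.
B = 138.5·ln(31.18 − 10) − 305.0 = 138.5·ln 21.18 − 305.0 = 138.5·3.0531 − 305.0 = 117.848.
Rounded: (255, 181, 118).

(255, 181, 118)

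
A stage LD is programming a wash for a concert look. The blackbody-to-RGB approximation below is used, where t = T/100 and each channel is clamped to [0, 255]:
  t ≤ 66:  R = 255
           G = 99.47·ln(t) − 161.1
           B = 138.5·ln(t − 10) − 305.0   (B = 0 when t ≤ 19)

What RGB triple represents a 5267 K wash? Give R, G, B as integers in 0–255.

R=255, G=233, B=215

t = 5267/100 = 52.67; the t ≤ 66 branch applies.
R = 255 by definition for t ≤ 66.
G = 99.47·ln 52.67 − 161.1 = 99.47·3.9640 − 161.1 = 233.204.
B = 138.5·ln(52.67 − 10) − 305.0 = 138.5·ln 42.67 − 305.0 = 138.5·3.7535 − 305.0 = 214.859.
Rounded: (255, 233, 215).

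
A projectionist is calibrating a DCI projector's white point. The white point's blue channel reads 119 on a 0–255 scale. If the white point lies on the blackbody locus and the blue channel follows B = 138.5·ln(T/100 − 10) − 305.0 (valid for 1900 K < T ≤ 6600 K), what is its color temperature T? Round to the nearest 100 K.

3100 K

ln(t − 10) = (119 + 305.0) / 138.5 = 3.0614.
t − 10 = e^3.0614 = 21.357, so t = 31.357.
T = 100·t = 3136 K → 3100 K to the nearest 100 K.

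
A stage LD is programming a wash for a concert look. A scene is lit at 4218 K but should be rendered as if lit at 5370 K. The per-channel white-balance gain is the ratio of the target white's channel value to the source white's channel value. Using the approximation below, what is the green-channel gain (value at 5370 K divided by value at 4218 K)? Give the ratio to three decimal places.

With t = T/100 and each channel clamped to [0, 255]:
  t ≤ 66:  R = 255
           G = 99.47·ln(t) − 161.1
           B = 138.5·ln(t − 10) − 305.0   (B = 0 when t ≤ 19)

At 4218 K (t = 42.18):
  G = 99.47·ln 42.18 − 161.1 = 99.47·3.7419 − 161.1 = 211.111.
At 5370 K (t = 53.7):
  G = 99.47·ln 53.7 − 161.1 = 99.47·3.9834 − 161.1 = 235.130.
Gain = 235.130 / 211.111 = 1.1138 → 1.114.

1.114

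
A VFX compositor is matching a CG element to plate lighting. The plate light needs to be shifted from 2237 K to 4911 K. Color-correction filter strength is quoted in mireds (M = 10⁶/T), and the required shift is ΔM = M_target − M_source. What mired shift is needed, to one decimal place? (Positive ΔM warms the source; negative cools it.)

M_source = 10⁶/2237 = 447.027; M_target = 10⁶/4911 = 203.625.
ΔM = 203.625 − 447.027 = -243.403 → -243.4 mireds, a cooling shift.

-243.4 mireds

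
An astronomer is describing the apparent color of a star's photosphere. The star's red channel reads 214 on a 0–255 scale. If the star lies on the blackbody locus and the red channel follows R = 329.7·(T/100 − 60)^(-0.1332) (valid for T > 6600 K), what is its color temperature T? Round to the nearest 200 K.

8600 K

(t − 60)^(-0.1332) = 214/329.7 = 0.64907.
t − 60 = 0.64907^(1/-0.1332) = 0.64907^(-7.508) = 25.657, so t = 85.657.
T = 100·t = 8566 K → 8600 K to the nearest 200 K.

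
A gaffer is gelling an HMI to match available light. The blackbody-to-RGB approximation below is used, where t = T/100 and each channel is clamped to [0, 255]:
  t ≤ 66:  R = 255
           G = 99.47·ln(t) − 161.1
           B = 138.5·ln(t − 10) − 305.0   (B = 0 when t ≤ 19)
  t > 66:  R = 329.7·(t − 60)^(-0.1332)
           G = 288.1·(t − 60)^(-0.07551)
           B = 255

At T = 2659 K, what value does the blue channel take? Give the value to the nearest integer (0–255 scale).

84

t = 2659/100 = 26.59; the t ≤ 66 branch applies.
B = 138.5·ln(26.59 − 10) − 305.0 = 138.5·ln 16.59 − 305.0 = 138.5·2.8088 − 305.0 = 84.019.
Rounded: 84.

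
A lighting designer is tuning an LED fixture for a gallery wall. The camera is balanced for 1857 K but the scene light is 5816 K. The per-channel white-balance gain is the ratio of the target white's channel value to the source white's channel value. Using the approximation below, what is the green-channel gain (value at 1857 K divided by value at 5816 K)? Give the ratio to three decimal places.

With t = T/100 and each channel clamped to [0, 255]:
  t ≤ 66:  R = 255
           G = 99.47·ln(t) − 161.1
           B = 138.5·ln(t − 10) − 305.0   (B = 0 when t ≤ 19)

0.533

At 5816 K (t = 58.16):
  G = 99.47·ln 58.16 − 161.1 = 99.47·4.0632 − 161.1 = 243.066.
At 1857 K (t = 18.57):
  G = 99.47·ln 18.57 − 161.1 = 99.47·2.9215 − 161.1 = 129.506.
Gain = 129.506 / 243.066 = 0.5328 → 0.533.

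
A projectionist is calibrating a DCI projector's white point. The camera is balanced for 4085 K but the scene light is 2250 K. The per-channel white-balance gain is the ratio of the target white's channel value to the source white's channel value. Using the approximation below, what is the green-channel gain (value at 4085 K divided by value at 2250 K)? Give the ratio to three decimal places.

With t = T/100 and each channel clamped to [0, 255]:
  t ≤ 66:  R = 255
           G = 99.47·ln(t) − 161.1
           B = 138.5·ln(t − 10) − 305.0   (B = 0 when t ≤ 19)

At 2250 K (t = 22.5):
  G = 99.47·ln 22.5 − 161.1 = 99.47·3.1135 − 161.1 = 148.601.
At 4085 K (t = 40.85):
  G = 99.47·ln 40.85 − 161.1 = 99.47·3.7099 − 161.1 = 207.924.
Gain = 207.924 / 148.601 = 1.3992 → 1.399.

1.399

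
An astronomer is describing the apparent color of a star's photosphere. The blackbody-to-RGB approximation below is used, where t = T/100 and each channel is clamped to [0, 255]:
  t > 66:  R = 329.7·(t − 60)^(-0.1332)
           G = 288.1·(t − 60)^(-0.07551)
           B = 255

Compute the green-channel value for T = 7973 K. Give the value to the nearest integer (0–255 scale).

230

t = 7973/100 = 79.73; the t > 66 branch applies.
G = 288.1·(79.73 − 60)^(-0.07551) = 288.1·19.73^(-0.07551) = 288.1·0.79837 = 230.011.
Rounded: 230.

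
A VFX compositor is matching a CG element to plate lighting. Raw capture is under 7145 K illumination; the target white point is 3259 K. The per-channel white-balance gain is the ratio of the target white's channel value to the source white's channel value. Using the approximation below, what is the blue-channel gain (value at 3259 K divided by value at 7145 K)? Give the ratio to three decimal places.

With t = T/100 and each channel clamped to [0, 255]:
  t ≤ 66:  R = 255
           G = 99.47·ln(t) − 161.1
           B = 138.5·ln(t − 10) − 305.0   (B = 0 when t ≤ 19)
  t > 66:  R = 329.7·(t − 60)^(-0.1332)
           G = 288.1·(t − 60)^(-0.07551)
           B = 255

0.497

At 7145 K (t = 71.45):
  B = 255 by definition for t > 66.
At 3259 K (t = 32.59):
  B = 138.5·ln(32.59 − 10) − 305.0 = 138.5·ln 22.59 − 305.0 = 138.5·3.1175 − 305.0 = 126.775.
Gain = 126.775 / 255.000 = 0.4972 → 0.497.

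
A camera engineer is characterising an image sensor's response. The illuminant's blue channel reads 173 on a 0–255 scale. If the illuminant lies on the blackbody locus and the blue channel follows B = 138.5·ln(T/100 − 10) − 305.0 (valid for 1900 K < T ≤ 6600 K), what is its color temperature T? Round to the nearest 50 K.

4150 K

ln(t − 10) = (173 + 305.0) / 138.5 = 3.4513.
t − 10 = e^3.4513 = 31.540, so t = 41.540.
T = 100·t = 4154 K → 4150 K to the nearest 50 K.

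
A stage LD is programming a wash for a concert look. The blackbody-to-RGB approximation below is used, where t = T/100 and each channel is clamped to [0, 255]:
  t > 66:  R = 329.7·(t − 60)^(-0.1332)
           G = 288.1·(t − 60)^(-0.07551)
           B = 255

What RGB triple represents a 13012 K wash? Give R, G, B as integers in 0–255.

R=187, G=209, B=255

t = 13012/100 = 130.12; the t > 66 branch applies.
R = 329.7·(130.12 − 60)^(-0.1332) = 329.7·70.12^(-0.1332) = 329.7·0.56772 = 187.177.
G = 288.1·(130.12 − 60)^(-0.07551) = 288.1·70.12^(-0.07551) = 288.1·0.72547 = 209.008.
B = 255 by definition for t > 66.
Rounded: (187, 209, 255).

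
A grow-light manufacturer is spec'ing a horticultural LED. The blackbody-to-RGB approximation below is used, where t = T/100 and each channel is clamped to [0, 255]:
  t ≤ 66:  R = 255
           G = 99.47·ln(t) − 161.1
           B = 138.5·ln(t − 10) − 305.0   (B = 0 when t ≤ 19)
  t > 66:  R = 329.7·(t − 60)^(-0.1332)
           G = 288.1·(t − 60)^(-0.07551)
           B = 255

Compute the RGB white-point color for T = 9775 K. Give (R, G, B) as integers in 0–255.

(203, 219, 255)

t = 9775/100 = 97.75; the t > 66 branch applies.
R = 329.7·(97.75 − 60)^(-0.1332) = 329.7·37.75^(-0.1332) = 329.7·0.61653 = 203.270.
G = 288.1·(97.75 − 60)^(-0.07551) = 288.1·37.75^(-0.07551) = 288.1·0.76020 = 219.013.
B = 255 by definition for t > 66.
Rounded: (203, 219, 255).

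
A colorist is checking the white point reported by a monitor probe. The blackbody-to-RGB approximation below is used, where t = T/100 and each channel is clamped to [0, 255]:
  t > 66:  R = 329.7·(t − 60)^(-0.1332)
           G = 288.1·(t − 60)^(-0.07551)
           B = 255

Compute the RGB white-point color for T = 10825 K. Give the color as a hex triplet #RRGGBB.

t = 10825/100 = 108.25; the t > 66 branch applies.
R = 329.7·(108.25 − 60)^(-0.1332) = 329.7·48.25^(-0.1332) = 329.7·0.59670 = 196.733.
G = 288.1·(108.25 − 60)^(-0.07551) = 288.1·48.25^(-0.07551) = 288.1·0.74624 = 214.992.
B = 255 by definition for t > 66.
Rounded: (197, 215, 255).
In hex: #C5D7FF.

#C5D7FF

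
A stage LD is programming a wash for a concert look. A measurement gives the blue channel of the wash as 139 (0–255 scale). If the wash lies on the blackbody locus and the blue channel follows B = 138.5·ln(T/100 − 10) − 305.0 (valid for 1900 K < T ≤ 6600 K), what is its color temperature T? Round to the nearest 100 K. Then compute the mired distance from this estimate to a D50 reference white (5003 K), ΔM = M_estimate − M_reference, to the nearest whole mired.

ln(t − 10) = (139 + 305.0) / 138.5 = 3.2058.
t − 10 = e^3.2058 = 24.675, so t = 34.675.
T = 100·t = 3467 K → 3500 K to the nearest 100 K.
M_estimate = 10⁶/3500 = 285.71; M_reference = 10⁶/5003 = 199.88.
ΔM = 285.71 − 199.88 = 85.83 → +86 mireds.

+86 mireds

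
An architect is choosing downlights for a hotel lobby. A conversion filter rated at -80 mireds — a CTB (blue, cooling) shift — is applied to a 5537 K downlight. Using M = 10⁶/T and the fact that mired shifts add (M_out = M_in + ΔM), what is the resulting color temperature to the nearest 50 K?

9950 K

M_in = 10⁶/5537 = 180.60 mireds.
M_out = 180.60 + (-80) = 100.60 mireds.
T_out = 10⁶/100.60 = 9940.0 K → 9950 K.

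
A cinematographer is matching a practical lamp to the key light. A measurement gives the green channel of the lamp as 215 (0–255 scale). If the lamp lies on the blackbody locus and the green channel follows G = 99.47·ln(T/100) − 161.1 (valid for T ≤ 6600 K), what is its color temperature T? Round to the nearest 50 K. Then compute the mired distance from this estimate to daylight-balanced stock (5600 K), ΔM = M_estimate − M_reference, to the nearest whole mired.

+49 mireds

ln t = (215 + 161.1) / 99.47 = 3.7810.
t = e^3.7810 = 43.862.
T = 100·t = 4386 K → 4400 K to the nearest 50 K.
M_estimate = 10⁶/4400 = 227.27; M_reference = 10⁶/5600 = 178.57.
ΔM = 227.27 − 178.57 = 48.70 → +49 mireds.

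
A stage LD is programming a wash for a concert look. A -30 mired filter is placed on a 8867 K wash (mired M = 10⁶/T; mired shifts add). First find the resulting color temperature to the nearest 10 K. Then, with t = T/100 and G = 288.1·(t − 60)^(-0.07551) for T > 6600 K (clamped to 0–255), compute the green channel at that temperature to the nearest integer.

211

M_in = 10⁶/8867 = 112.78; M_out = 112.78 + (-30) = 82.78.
T_out = 10⁶/82.78 = 12080.5 K → 12080 K; t = 120.8.
G = 288.1·(120.8 − 60)^(-0.07551) = 288.1·60.8^(-0.07551) = 288.1·0.73333 = 211.271.
Rounded: 211.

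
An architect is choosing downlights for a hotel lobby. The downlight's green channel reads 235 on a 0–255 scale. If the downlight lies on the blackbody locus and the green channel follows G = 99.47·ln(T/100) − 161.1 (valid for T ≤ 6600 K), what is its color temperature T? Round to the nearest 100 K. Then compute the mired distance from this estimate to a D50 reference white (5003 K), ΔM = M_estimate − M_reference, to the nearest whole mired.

-15 mireds

ln t = (235 + 161.1) / 99.47 = 3.9821.
t = e^3.9821 = 53.630.
T = 100·t = 5363 K → 5400 K to the nearest 100 K.
M_estimate = 10⁶/5400 = 185.19; M_reference = 10⁶/5003 = 199.88.
ΔM = 185.19 − 199.88 = -14.69 → -15 mireds.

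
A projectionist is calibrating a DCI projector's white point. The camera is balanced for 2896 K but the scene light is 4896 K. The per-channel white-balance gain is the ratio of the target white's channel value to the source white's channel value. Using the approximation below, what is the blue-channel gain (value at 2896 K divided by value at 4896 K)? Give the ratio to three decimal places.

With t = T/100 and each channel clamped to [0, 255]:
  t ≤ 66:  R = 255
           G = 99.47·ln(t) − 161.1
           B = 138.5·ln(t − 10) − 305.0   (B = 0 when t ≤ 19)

At 4896 K (t = 48.96):
  B = 138.5·ln(48.96 − 10) − 305.0 = 138.5·ln 38.96 − 305.0 = 138.5·3.6625 − 305.0 = 202.261.
At 2896 K (t = 28.96):
  B = 138.5·ln(28.96 − 10) − 305.0 = 138.5·ln 18.96 − 305.0 = 138.5·2.9423 − 305.0 = 102.513.
Gain = 102.513 / 202.261 = 0.5068 → 0.507.

0.507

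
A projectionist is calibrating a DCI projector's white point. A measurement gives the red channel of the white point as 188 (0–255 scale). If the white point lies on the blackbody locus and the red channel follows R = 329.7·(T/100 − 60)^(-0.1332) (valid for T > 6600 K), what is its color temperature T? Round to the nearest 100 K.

(t − 60)^(-0.1332) = 188/329.7 = 0.57022.
t − 60 = 0.57022^(1/-0.1332) = 0.57022^(-7.508) = 67.848, so t = 127.848.
T = 100·t = 12785 K → 12800 K to the nearest 100 K.

12800 K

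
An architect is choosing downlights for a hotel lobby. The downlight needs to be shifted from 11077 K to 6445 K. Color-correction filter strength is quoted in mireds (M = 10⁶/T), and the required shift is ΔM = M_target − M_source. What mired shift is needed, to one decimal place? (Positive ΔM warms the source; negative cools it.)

+64.9 mireds

M_source = 10⁶/11077 = 90.277; M_target = 10⁶/6445 = 155.159.
ΔM = 155.159 − 90.277 = 64.882 → +64.9 mireds, a warming shift.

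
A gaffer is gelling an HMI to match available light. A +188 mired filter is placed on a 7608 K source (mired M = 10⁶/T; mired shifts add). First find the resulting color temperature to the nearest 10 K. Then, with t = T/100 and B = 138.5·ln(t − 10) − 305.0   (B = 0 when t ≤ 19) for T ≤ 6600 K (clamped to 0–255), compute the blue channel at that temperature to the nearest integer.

119

M_in = 10⁶/7608 = 131.44; M_out = 131.44 + (+188) = 319.44.
T_out = 10⁶/319.44 = 3130.5 K → 3130 K; t = 31.3.
B = 138.5·ln(31.3 − 10) − 305.0 = 138.5·ln 21.3 − 305.0 = 138.5·3.0587 − 305.0 = 118.631.
Rounded: 119.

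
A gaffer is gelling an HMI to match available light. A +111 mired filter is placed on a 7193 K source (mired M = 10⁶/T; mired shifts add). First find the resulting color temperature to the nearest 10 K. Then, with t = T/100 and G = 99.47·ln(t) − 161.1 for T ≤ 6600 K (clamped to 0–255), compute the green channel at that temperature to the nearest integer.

M_in = 10⁶/7193 = 139.02; M_out = 139.02 + (+111) = 250.02.
T_out = 10⁶/250.02 = 3999.6 K → 4000 K; t = 40.
G = 99.47·ln 40 − 161.1 = 99.47·3.6889 − 161.1 = 205.833.
Rounded: 206.

206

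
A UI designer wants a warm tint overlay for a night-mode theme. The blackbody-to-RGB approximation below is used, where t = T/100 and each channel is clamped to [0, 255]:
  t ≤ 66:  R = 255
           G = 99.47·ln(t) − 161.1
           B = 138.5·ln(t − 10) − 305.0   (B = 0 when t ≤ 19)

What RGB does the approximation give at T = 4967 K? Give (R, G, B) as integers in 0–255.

(255, 227, 205)

t = 4967/100 = 49.67; the t ≤ 66 branch applies.
R = 255 by definition for t ≤ 66.
G = 99.47·ln 49.67 − 161.1 = 99.47·3.9054 − 161.1 = 227.370.
B = 138.5·ln(49.67 − 10) − 305.0 = 138.5·ln 39.67 − 305.0 = 138.5·3.6806 − 305.0 = 204.762.
Rounded: (255, 227, 205).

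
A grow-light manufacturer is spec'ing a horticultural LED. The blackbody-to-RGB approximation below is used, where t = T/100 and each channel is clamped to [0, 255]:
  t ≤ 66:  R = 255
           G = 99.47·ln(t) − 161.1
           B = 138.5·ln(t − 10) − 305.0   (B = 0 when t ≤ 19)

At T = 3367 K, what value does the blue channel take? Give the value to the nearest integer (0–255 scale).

133

t = 3367/100 = 33.67; the t ≤ 66 branch applies.
B = 138.5·ln(33.67 − 10) − 305.0 = 138.5·ln 23.67 − 305.0 = 138.5·3.1642 − 305.0 = 133.243.
Rounded: 133.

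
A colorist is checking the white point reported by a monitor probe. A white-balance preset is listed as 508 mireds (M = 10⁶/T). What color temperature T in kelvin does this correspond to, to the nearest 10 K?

1970 K

T = 10⁶ / 508 = 1968.50 K → 1970 K.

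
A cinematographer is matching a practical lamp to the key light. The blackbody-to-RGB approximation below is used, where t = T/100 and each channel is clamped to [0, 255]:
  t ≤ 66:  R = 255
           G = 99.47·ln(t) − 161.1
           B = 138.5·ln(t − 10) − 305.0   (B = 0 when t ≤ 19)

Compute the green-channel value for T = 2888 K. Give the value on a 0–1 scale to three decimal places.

t = 2888/100 = 28.88; the t ≤ 66 branch applies.
G = 99.47·ln 28.88 − 161.1 = 99.47·3.3631 − 161.1 = 173.432.
On a 0–1 scale: 173.432/255 = 0.6801 → 0.680.

0.680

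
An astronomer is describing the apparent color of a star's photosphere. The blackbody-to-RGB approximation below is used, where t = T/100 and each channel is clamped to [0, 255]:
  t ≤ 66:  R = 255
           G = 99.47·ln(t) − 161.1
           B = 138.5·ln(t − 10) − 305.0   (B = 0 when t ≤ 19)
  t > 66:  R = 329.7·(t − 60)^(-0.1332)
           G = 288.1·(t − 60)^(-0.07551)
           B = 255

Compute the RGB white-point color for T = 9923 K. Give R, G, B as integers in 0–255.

t = 9923/100 = 99.23; the t > 66 branch applies.
R = 329.7·(99.23 − 60)^(-0.1332) = 329.7·39.23^(-0.1332) = 329.7·0.61338 = 202.232.
G = 288.1·(99.23 − 60)^(-0.07551) = 288.1·39.23^(-0.07551) = 288.1·0.75799 = 218.378.
B = 255 by definition for t > 66.
Rounded: (202, 218, 255).

R=202, G=218, B=255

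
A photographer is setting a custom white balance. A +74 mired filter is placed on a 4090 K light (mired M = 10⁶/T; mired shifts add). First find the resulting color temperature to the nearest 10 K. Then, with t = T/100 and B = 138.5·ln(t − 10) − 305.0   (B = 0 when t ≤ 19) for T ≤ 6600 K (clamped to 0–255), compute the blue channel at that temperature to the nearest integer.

M_in = 10⁶/4090 = 244.50; M_out = 244.50 + (+74) = 318.50.
T_out = 10⁶/318.50 = 3139.7 K → 3140 K; t = 31.4.
B = 138.5·ln(31.4 − 10) − 305.0 = 138.5·ln 21.4 − 305.0 = 138.5·3.0634 − 305.0 = 119.280.
Rounded: 119.

119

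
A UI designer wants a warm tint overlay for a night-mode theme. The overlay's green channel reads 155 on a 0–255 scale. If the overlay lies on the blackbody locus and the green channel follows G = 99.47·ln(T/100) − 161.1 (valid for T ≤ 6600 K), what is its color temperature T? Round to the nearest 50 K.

ln t = (155 + 161.1) / 99.47 = 3.1778.
t = e^3.1778 = 23.995.
T = 100·t = 2399 K → 2400 K to the nearest 50 K.

2400 K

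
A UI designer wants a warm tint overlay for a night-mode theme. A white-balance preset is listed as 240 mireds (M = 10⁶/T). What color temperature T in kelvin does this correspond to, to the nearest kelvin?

4167 K

T = 10⁶ / 240 = 4166.67 K → 4167 K.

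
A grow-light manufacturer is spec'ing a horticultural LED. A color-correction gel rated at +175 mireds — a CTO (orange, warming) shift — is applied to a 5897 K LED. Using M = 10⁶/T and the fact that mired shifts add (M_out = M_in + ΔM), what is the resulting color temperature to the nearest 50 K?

M_in = 10⁶/5897 = 169.58 mireds.
M_out = 169.58 + (+175) = 344.58 mireds.
T_out = 10⁶/344.58 = 2902.1 K → 2900 K.

2900 K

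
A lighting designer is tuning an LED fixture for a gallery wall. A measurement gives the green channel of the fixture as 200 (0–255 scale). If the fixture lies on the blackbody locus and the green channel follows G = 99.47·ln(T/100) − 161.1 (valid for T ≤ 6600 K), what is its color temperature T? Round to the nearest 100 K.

ln t = (200 + 161.1) / 99.47 = 3.6302.
t = e^3.6302 = 37.722.
T = 100·t = 3772 K → 3800 K to the nearest 100 K.

3800 K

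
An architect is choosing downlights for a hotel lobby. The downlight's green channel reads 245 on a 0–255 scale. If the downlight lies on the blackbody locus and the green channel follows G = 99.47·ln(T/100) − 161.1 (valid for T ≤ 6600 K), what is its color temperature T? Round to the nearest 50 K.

5950 K

ln t = (245 + 161.1) / 99.47 = 4.0826.
t = e^4.0826 = 59.302.
T = 100·t = 5930 K → 5950 K to the nearest 50 K.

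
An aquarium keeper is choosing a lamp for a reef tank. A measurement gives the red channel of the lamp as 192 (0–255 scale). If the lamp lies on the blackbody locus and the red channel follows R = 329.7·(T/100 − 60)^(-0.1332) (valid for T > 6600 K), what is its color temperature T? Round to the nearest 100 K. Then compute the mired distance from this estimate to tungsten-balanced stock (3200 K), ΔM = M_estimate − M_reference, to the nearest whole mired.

-228 mireds

(t − 60)^(-0.1332) = 192/329.7 = 0.58235.
t − 60 = 0.58235^(1/-0.1332) = 0.58235^(-7.508) = 57.929, so t = 117.929.
T = 100·t = 11793 K → 11800 K to the nearest 100 K.
M_estimate = 10⁶/11800 = 84.75; M_reference = 10⁶/3200 = 312.50.
ΔM = 84.75 − 312.50 = -227.75 → -228 mireds.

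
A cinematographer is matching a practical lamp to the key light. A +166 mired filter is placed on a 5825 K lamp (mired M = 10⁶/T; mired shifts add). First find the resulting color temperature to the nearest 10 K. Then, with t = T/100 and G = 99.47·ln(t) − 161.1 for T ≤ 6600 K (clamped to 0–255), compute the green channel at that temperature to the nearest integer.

176

M_in = 10⁶/5825 = 171.67; M_out = 171.67 + (+166) = 337.67.
T_out = 10⁶/337.67 = 2961.4 K → 2960 K; t = 29.6.
G = 99.47·ln 29.6 − 161.1 = 99.47·3.3878 − 161.1 = 175.882.
Rounded: 176.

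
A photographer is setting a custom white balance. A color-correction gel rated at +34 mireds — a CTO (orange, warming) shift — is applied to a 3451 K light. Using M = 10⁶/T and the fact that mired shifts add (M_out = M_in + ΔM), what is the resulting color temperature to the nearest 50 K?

M_in = 10⁶/3451 = 289.77 mireds.
M_out = 289.77 + (+34) = 323.77 mireds.
T_out = 10⁶/323.77 = 3088.6 K → 3100 K.

3100 K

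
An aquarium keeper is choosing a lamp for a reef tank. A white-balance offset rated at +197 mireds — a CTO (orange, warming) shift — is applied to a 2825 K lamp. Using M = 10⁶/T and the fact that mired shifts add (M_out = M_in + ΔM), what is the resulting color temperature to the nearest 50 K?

M_in = 10⁶/2825 = 353.98 mireds.
M_out = 353.98 + (+197) = 550.98 mireds.
T_out = 10⁶/550.98 = 1814.9 K → 1800 K.

1800 K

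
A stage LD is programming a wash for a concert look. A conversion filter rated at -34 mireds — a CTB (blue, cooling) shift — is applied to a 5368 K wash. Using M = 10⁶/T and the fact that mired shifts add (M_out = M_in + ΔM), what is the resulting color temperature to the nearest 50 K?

M_in = 10⁶/5368 = 186.29 mireds.
M_out = 186.29 + (-34) = 152.29 mireds.
T_out = 10⁶/152.29 = 6566.5 K → 6550 K.

6550 K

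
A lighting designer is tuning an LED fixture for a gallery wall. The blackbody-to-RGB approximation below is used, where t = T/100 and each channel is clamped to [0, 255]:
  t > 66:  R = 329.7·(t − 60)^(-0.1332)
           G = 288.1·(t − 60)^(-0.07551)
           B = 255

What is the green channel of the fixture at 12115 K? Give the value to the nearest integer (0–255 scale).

t = 12115/100 = 121.15; the t > 66 branch applies.
G = 288.1·(121.15 − 60)^(-0.07551) = 288.1·61.15^(-0.07551) = 288.1·0.73301 = 211.180.
Rounded: 211.

211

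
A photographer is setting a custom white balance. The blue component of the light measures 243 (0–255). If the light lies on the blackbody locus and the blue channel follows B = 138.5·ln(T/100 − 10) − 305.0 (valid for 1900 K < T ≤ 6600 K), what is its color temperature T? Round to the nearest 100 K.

ln(t − 10) = (243 + 305.0) / 138.5 = 3.9567.
t − 10 = e^3.9567 = 52.283, so t = 62.283.
T = 100·t = 6228 K → 6200 K to the nearest 100 K.

6200 K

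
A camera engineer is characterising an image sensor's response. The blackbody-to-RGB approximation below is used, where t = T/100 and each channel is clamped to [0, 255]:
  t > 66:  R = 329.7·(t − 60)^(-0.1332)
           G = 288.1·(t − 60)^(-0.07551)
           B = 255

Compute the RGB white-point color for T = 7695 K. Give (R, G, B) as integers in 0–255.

t = 7695/100 = 76.95; the t > 66 branch applies.
R = 329.7·(76.95 − 60)^(-0.1332) = 329.7·16.95^(-0.1332) = 329.7·0.68592 = 226.148.
G = 288.1·(76.95 − 60)^(-0.07551) = 288.1·16.95^(-0.07551) = 288.1·0.80758 = 232.664.
B = 255 by definition for t > 66.
Rounded: (226, 233, 255).

(226, 233, 255)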